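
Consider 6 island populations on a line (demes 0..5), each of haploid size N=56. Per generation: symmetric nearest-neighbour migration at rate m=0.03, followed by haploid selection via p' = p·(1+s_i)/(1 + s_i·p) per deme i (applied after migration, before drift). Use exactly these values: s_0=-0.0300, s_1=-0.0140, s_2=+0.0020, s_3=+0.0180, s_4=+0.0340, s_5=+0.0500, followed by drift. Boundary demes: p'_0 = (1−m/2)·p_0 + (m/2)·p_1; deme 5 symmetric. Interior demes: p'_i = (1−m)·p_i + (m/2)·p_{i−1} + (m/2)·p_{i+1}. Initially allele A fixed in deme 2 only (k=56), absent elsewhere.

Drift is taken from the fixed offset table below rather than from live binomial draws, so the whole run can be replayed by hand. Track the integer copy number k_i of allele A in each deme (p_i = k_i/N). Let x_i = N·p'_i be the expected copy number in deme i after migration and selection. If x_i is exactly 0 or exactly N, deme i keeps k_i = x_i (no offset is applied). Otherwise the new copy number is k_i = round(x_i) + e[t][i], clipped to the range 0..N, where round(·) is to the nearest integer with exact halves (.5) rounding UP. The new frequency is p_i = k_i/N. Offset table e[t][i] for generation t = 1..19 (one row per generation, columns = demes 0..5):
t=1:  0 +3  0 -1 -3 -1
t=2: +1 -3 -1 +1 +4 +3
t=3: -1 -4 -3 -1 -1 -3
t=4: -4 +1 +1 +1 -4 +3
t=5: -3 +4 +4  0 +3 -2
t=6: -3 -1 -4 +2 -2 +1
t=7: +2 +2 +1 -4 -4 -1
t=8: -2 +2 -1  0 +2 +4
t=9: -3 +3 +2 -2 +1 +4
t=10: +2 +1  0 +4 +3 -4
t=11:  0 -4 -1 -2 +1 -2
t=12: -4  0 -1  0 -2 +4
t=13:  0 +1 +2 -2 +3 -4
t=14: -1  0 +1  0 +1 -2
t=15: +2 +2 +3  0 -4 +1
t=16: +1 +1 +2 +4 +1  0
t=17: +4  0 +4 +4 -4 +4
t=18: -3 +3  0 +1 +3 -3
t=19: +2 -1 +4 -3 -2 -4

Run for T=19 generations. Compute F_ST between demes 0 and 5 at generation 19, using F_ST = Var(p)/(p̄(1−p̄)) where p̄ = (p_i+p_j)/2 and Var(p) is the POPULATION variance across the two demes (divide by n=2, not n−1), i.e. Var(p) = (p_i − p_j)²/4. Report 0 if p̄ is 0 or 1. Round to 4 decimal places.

0.0566

t=0: k=[0 0 56 0 0 0]
t=1: x=[0.0000 0.8284 54.3233 0.8549 0.0000 0.0000] k=[0 4 54 0 0 0]
t=2: x=[0.0582 4.6298 52.4467 0.8244 0.0000 0.0000] k=[1 2 51 2 0 0]
t=3: x=[0.9851 2.6837 49.5414 2.7513 0.0310 0.0000] k=[0 0 47 2 0 0]
t=4: x=[0.0000 0.6953 45.6369 2.6903 0.0310 0.0000] k=[0 2 47 4 0 0]
t=5: x=[0.0291 2.6097 45.6968 4.6607 0.0620 0.0000] k=[0 7 50 5 3 0]
t=6: x=[0.1019 7.4485 48.6927 5.7362 3.0809 0.0472] k=[0 6 45 8 1 1]
t=7: x=[0.0873 6.4145 43.8790 8.5788 1.1418 1.0491] k=[2 8 45 5 0 0]
t=8: x=[2.0296 8.3642 43.8640 5.6145 0.0775 0.0000] k=[0 10 43 6 2 0]
t=9: x=[0.1455 10.2266 41.9710 6.5981 2.0964 0.0315] k=[0 13 44 5 3 4]
t=10: x=[0.1892 13.1278 42.9700 5.6449 3.1427 4.1694] k=[2 14 43 10 6 0]
t=11: x=[2.1171 14.1057 42.0909 10.5873 6.1507 0.0945] k=[2 10 41 9 7 0]
t=12: x=[2.0587 10.2266 40.0778 9.5910 7.1305 0.1102] k=[0 10 39 10 5 4]
t=13: x=[0.1455 10.1672 38.1543 10.5115 5.2160 4.2007] k=[0 11 40 9 8 0]
t=14: x=[0.1601 11.1436 39.1236 9.5910 8.1245 0.1260] k=[0 11 40 10 9 0]
t=15: x=[0.1601 11.1436 39.1386 10.5873 9.1327 0.1417] k=[2 13 42 11 5 1]
t=16: x=[2.1025 13.1278 41.1218 11.5376 5.1852 1.1119] k=[3 14 43 16 6 1]
t=17: x=[3.0753 14.1206 42.1808 16.4616 6.2585 1.1277] k=[7 14 46 20 2 5]
t=18: x=[6.9182 14.2249 45.1475 20.3506 2.3904 5.1798] k=[4 17 45 21 5 2]
t=19: x=[4.0783 17.0573 44.2386 21.3552 5.3547 2.1433] k=[6 16 48 18 3 0]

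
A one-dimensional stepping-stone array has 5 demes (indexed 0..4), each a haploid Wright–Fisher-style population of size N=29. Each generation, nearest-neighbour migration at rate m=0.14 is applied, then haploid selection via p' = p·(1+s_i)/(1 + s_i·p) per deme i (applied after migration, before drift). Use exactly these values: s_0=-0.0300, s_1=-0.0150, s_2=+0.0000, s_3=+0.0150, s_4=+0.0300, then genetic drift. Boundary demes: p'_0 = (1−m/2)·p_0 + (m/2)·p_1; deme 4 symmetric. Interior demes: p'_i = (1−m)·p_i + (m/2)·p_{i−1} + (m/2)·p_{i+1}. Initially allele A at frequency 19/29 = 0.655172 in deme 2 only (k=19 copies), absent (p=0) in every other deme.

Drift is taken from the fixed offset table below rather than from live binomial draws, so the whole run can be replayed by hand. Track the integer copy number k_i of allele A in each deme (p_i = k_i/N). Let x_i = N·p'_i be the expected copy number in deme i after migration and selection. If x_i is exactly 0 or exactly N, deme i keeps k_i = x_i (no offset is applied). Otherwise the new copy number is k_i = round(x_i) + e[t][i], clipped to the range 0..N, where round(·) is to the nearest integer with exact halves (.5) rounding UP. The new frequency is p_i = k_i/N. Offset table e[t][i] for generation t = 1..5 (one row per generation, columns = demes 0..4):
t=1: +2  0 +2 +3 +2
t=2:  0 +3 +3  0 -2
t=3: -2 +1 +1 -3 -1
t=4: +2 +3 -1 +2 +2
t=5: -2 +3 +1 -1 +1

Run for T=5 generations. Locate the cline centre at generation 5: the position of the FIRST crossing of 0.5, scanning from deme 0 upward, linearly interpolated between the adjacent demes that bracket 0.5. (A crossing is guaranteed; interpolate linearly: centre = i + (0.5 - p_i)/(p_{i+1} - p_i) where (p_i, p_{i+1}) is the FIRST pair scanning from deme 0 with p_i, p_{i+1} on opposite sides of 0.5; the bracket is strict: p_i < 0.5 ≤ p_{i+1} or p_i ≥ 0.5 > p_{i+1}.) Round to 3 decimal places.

1.750

t=0: k=[0 0 19 0 0]
t=1: x=[0.0000 1.3110 16.3400 1.3490 0.0000] k=[0 1 18 4 0]
t=2: x=[0.0679 2.0905 15.8300 4.7589 0.2883] k=[0 5 19 5 0]
t=3: x=[0.3396 5.5617 17.0400 5.6979 0.3604] k=[0 7 18 3 0]
t=4: x=[0.4755 7.1979 16.1800 3.8899 0.2163] k=[2 10 15 6 2]
t=5: x=[2.4898 9.6922 14.0200 6.4241 2.3429] k=[0 13 15 5 3]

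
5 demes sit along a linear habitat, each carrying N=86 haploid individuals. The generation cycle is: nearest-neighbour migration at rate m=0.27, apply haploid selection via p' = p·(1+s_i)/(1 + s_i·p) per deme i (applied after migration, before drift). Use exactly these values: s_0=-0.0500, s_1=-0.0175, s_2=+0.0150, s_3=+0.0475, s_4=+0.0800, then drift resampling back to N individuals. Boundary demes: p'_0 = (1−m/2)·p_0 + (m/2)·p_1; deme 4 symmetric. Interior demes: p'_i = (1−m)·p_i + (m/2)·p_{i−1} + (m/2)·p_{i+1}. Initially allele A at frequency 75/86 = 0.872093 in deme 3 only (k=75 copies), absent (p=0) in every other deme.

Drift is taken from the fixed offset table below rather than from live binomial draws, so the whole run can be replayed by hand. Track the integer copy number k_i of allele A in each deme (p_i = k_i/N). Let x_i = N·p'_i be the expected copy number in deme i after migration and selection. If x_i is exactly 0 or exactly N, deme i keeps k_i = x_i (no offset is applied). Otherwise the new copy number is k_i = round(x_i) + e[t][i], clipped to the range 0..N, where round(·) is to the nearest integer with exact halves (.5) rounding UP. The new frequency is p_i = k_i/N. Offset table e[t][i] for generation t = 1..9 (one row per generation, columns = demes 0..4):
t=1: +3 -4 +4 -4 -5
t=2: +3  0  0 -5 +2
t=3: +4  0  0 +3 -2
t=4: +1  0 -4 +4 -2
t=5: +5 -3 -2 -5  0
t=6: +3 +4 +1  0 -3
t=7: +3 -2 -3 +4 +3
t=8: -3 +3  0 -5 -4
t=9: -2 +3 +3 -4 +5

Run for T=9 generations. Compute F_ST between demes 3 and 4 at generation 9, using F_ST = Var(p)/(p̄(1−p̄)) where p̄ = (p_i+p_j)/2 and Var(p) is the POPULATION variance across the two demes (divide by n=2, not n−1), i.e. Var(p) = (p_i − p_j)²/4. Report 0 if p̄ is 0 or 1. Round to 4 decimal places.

0.0242

t=0: k=[0 0 0 75 0]
t=1: x=[0.0000 0.0000 10.2588 55.6673 10.8330] k=[0 0 14 52 6]
t=2: x=[0.0000 1.8576 17.4461 41.6559 13.0387] k=[0 2 17 37 15]
t=3: x=[0.2565 3.6921 17.8850 32.2599 19.0885] k=[4 4 18 35 17]
t=4: x=[3.8089 5.7939 18.6213 31.1915 20.6119] k=[5 6 15 35 19]
t=5: x=[4.8929 6.9661 16.6843 31.0547 22.4117] k=[10 4 15 26 22]
t=6: x=[8.7774 6.1928 15.1853 24.7856 23.8433] k=[12 10 16 25 21]
t=7: x=[11.2200 10.9107 16.6036 24.0405 22.8062] k=[14 9 14 28 26]
t=8: x=[12.7576 10.1903 15.4024 26.6865 27.6948] k=[10 13 15 22 24]
t=9: x=[9.9449 12.6730 15.8667 22.0779 25.0749] k=[8 16 19 18 30]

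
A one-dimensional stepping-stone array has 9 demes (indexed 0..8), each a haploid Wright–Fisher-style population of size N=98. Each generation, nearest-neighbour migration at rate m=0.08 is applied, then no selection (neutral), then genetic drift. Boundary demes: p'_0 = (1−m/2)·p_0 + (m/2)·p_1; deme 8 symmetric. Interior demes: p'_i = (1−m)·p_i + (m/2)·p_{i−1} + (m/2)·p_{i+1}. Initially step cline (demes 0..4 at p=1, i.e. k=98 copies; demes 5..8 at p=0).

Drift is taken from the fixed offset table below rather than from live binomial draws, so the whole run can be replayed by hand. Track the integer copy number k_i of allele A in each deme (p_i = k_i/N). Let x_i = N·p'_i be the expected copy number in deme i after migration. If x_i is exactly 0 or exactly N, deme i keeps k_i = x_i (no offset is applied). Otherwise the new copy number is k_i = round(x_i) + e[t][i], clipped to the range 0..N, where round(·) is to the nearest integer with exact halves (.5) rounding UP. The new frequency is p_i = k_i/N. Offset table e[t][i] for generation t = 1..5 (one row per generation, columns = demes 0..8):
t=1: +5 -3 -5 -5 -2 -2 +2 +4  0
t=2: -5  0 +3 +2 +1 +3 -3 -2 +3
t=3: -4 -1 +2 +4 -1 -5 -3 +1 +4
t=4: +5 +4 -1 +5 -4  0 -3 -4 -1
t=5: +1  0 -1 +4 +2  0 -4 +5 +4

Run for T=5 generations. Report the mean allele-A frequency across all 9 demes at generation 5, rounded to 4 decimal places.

t=0: k=[98 98 98 98 98 0 0 0 0]
t=1: x=[98.0000 98.0000 98.0000 98.0000 94.0800 3.9200 0.0000 0.0000 0.0000] k=[98 98 98 98 92 2 0 0 0]
t=2: x=[98.0000 98.0000 98.0000 97.7600 88.6400 5.5200 0.0800 0.0000 0.0000] k=[98 98 98 98 90 9 0 0 0]
t=3: x=[98.0000 98.0000 98.0000 97.6800 87.0800 11.8800 0.3600 0.0000 0.0000] k=[98 98 98 98 86 7 0 0 0]
t=4: x=[98.0000 98.0000 98.0000 97.5200 83.3200 9.8800 0.2800 0.0000 0.0000] k=[98 98 98 98 79 10 0 0 0]
t=5: x=[98.0000 98.0000 98.0000 97.2400 77.0000 12.3600 0.4000 0.0000 0.0000] k=[98 98 98 98 79 12 0 0 0]

0.5476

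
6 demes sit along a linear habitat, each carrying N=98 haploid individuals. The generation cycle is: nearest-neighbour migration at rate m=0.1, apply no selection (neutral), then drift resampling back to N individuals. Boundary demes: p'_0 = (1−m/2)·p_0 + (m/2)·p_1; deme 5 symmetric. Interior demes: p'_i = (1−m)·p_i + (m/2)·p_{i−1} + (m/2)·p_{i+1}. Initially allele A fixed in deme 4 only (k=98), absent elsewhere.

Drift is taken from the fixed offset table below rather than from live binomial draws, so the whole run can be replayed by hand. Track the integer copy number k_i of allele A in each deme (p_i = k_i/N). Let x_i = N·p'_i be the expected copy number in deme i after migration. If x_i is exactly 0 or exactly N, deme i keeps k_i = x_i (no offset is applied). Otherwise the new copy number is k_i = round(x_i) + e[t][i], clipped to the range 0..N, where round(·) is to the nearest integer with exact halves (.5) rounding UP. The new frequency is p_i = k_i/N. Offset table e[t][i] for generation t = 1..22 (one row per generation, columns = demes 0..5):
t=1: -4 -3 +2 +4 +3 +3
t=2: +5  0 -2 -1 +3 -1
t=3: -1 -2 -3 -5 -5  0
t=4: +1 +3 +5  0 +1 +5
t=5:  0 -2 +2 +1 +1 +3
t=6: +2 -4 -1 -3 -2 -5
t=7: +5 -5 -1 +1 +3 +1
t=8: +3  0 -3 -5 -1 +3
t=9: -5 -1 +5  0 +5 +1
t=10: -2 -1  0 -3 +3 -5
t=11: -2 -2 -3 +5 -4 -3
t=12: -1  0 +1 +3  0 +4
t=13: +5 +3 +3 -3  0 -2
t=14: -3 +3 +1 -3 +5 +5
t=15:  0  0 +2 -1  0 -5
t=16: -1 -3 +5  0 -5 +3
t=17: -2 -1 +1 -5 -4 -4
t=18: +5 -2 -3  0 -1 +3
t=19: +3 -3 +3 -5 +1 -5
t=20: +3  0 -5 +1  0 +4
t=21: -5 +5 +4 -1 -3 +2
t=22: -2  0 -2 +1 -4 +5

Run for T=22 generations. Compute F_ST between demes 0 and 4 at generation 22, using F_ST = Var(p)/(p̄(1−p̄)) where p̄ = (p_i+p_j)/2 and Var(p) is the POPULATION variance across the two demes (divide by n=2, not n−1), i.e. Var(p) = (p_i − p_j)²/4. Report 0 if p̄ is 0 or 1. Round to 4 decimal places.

0.0850

t=0: k=[0 0 0 0 98 0]
t=1: x=[0.0000 0.0000 0.0000 4.9000 88.2000 4.9000] k=[0 0 0 9 91 8]
t=2: x=[0.0000 0.0000 0.4500 12.6500 82.7500 12.1500] k=[0 0 0 12 86 11]
t=3: x=[0.0000 0.0000 0.6000 15.1000 78.5500 14.7500] k=[0 0 0 10 74 15]
t=4: x=[0.0000 0.0000 0.5000 12.7000 67.8500 17.9500] k=[0 0 6 13 69 23]
t=5: x=[0.0000 0.3000 6.0500 15.4500 63.9000 25.3000] k=[0 0 8 16 65 28]
t=6: x=[0.0000 0.4000 8.0000 18.0500 60.7000 29.8500] k=[0 0 7 15 59 25]
t=7: x=[0.0000 0.3500 7.0500 16.8000 55.1000 26.7000] k=[0 0 6 18 58 28]
t=8: x=[0.0000 0.3000 6.3000 19.4000 54.5000 29.5000] k=[0 0 3 14 54 33]
t=9: x=[0.0000 0.1500 3.4000 15.4500 50.9500 34.0500] k=[0 0 8 15 56 35]
t=10: x=[0.0000 0.4000 7.9500 16.7000 52.9000 36.0500] k=[0 0 8 14 56 31]
t=11: x=[0.0000 0.4000 7.9000 15.8000 52.6500 32.2500] k=[0 0 5 21 49 29]
t=12: x=[0.0000 0.2500 5.5500 21.6000 46.6000 30.0000] k=[0 0 7 25 47 34]
t=13: x=[0.0000 0.3500 7.5500 25.2000 45.2500 34.6500] k=[0 3 11 22 45 33]
t=14: x=[0.1500 3.2500 11.1500 22.6000 43.2500 33.6000] k=[0 6 12 20 48 39]
t=15: x=[0.3000 6.0000 12.1000 21.0000 46.1500 39.4500] k=[0 6 14 20 46 34]
t=16: x=[0.3000 6.1000 13.9000 21.0000 44.1000 34.6000] k=[0 3 19 21 39 38]
t=17: x=[0.1500 3.6500 18.3000 21.8000 38.0500 38.0500] k=[0 3 19 17 34 34]
t=18: x=[0.1500 3.6500 18.1000 17.9500 33.1500 34.0000] k=[5 2 15 18 32 37]
t=19: x=[4.8500 2.8000 14.5000 18.5500 31.5500 36.7500] k=[8 0 18 14 33 32]
t=20: x=[7.6000 1.3000 16.9000 15.1500 32.0000 32.0500] k=[11 1 12 16 32 36]
t=21: x=[10.5000 2.0500 11.6500 16.6000 31.4000 35.8000] k=[6 7 16 16 28 38]
t=22: x=[6.0500 7.4000 15.5500 16.6000 27.9000 37.5000] k=[4 7 14 18 24 43]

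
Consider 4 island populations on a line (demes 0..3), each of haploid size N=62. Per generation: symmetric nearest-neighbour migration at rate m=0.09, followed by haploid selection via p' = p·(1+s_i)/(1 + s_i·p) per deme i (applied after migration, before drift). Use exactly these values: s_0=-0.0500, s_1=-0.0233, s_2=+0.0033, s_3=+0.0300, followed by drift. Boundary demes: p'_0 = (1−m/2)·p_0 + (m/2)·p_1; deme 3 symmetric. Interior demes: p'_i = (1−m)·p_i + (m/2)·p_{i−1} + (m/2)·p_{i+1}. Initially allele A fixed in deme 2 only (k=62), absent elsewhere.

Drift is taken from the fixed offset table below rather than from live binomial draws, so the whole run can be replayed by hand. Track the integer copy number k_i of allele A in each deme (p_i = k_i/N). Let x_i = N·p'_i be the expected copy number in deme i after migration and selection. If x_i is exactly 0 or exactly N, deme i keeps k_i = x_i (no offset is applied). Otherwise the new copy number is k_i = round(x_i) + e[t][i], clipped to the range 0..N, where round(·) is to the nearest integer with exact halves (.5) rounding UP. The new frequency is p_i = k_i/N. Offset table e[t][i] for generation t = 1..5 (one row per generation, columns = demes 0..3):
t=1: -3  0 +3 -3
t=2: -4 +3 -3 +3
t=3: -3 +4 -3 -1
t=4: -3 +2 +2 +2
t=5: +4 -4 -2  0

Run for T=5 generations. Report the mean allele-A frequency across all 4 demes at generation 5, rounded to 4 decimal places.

0.2742

t=0: k=[0 0 62 0]
t=1: x=[0.0000 2.7279 56.4367 2.8698] k=[0 3 59 0]
t=2: x=[0.1283 5.2702 53.8484 2.7311] k=[0 8 51 6]
t=3: x=[0.3421 9.3857 47.0774 8.2338] k=[0 13 44 7]
t=4: x=[0.5560 13.5586 40.9858 8.8877] k=[0 16 43 11]
t=5: x=[0.6844 16.2112 40.3914 12.7365] k=[5 12 38 13]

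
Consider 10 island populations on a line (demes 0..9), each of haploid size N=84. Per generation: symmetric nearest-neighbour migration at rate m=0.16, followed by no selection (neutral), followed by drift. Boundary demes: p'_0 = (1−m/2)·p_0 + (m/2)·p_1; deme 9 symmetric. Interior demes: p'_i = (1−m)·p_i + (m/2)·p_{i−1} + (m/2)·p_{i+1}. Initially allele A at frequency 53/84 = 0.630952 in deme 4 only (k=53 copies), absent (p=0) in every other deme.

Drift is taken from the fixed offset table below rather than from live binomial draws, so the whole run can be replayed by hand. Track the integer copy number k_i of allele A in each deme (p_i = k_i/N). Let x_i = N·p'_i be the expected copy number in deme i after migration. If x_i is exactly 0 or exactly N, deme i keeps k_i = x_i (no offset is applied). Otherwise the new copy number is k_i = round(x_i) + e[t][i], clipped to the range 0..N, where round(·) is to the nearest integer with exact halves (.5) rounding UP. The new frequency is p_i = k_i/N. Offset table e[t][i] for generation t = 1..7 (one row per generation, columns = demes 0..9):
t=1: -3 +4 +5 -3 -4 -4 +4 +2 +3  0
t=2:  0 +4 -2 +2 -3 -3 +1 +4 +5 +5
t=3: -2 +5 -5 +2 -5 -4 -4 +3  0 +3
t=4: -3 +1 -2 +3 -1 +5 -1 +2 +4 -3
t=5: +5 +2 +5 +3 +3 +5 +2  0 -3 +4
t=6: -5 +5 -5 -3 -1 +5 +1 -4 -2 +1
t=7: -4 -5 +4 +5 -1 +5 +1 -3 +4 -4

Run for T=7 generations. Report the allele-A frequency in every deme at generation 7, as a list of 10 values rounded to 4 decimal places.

[0.0000, 0.0000, 0.0714, 0.2024, 0.1905, 0.2500, 0.0714, 0.0000, 0.0000, 0.0000]

t=0: k=[0 0 0 0 53 0 0 0 0 0]
t=1: x=[0.0000 0.0000 0.0000 4.2400 44.5200 4.2400 0.0000 0.0000 0.0000 0.0000] k=[0 0 0 1 41 0 0 0 0 0]
t=2: x=[0.0000 0.0000 0.0800 4.1200 34.5200 3.2800 0.0000 0.0000 0.0000 0.0000] k=[0 0 0 6 32 0 0 0 0 0]
t=3: x=[0.0000 0.0000 0.4800 7.6000 27.3600 2.5600 0.0000 0.0000 0.0000 0.0000] k=[0 0 0 10 22 0 0 0 0 0]
t=4: x=[0.0000 0.0000 0.8000 10.1600 19.2800 1.7600 0.0000 0.0000 0.0000 0.0000] k=[0 0 0 13 18 7 0 0 0 0]
t=5: x=[0.0000 0.0000 1.0400 12.3600 16.7200 7.3200 0.5600 0.0000 0.0000 0.0000] k=[0 0 6 15 20 12 3 0 0 0]
t=6: x=[0.0000 0.4800 6.2400 14.6800 18.9600 11.9200 3.4800 0.2400 0.0000 0.0000] k=[0 5 1 12 18 17 4 0 0 0]
t=7: x=[0.4000 4.2800 2.2000 11.6000 17.4400 16.0400 4.7200 0.3200 0.0000 0.0000] k=[0 0 6 17 16 21 6 0 0 0]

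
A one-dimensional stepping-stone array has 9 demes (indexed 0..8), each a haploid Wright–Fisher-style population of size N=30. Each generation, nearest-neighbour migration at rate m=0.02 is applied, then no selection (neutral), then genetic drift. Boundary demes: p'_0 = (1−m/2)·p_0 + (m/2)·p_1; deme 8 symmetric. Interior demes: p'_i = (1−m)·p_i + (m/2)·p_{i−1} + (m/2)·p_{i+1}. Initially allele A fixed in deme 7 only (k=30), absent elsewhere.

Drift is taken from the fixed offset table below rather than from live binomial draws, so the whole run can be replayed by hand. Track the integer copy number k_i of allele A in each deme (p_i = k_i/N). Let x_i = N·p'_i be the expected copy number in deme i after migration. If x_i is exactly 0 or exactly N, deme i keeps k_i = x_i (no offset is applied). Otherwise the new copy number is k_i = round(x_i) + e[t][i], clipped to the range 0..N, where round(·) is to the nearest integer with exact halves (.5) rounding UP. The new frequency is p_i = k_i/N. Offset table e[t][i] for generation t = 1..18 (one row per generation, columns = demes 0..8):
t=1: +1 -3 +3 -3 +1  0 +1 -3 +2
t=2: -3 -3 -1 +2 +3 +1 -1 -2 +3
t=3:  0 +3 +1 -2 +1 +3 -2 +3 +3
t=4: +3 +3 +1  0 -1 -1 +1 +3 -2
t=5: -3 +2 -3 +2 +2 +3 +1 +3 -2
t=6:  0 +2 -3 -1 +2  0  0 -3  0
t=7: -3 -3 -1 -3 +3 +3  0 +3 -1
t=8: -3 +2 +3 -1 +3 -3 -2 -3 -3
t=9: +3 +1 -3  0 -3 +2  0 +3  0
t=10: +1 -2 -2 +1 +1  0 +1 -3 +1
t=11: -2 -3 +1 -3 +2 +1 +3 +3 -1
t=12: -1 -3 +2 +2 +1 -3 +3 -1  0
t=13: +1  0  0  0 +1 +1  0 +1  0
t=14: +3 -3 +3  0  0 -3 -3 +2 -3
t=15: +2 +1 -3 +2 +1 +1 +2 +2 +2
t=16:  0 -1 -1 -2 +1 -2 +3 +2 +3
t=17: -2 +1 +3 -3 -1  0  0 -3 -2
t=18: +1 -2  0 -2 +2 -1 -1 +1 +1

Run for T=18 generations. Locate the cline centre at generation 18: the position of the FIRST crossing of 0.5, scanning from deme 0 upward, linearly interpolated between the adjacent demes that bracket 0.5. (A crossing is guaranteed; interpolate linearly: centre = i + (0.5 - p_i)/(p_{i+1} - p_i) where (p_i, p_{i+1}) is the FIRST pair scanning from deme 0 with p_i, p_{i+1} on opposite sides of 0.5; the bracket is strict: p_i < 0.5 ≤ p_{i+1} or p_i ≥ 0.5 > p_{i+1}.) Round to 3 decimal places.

4.000

t=0: k=[0 0 0 0 0 0 0 30 0]
t=1: x=[0.0000 0.0000 0.0000 0.0000 0.0000 0.0000 0.3000 29.4000 0.3000] k=[0 0 0 0 0 0 1 26 2]
t=2: x=[0.0000 0.0000 0.0000 0.0000 0.0000 0.0100 1.2400 25.5100 2.2400] k=[0 0 0 0 0 1 0 24 5]
t=3: x=[0.0000 0.0000 0.0000 0.0000 0.0100 0.9800 0.2500 23.5700 5.1900] k=[0 0 0 0 1 4 0 27 8]
t=4: x=[0.0000 0.0000 0.0000 0.0100 1.0200 3.9300 0.3100 26.5400 8.1900] k=[0 0 0 0 0 3 1 30 6]
t=5: x=[0.0000 0.0000 0.0000 0.0000 0.0300 2.9500 1.3100 29.4700 6.2400] k=[0 0 0 0 2 6 2 30 4]
t=6: x=[0.0000 0.0000 0.0000 0.0200 2.0200 5.9200 2.3200 29.4600 4.2600] k=[0 0 0 0 4 6 2 26 4]
t=7: x=[0.0000 0.0000 0.0000 0.0400 3.9800 5.9400 2.2800 25.5400 4.2200] k=[0 0 0 0 7 9 2 29 3]
t=8: x=[0.0000 0.0000 0.0000 0.0700 6.9500 8.9100 2.3400 28.4700 3.2600] k=[0 0 0 0 10 6 0 25 0]
t=9: x=[0.0000 0.0000 0.0000 0.1000 9.8600 5.9800 0.3100 24.5000 0.2500] k=[0 0 0 0 7 8 0 28 0]
t=10: x=[0.0000 0.0000 0.0000 0.0700 6.9400 7.9100 0.3600 27.4400 0.2800] k=[0 0 0 1 8 8 1 24 1]
t=11: x=[0.0000 0.0000 0.0100 1.0600 7.9300 7.9300 1.3000 23.5400 1.2300] k=[0 0 1 0 10 9 4 27 0]
t=12: x=[0.0000 0.0100 0.9800 0.1100 9.8900 8.9600 4.2800 26.5000 0.2700] k=[0 0 3 2 11 6 7 26 0]
t=13: x=[0.0000 0.0300 2.9600 2.1000 10.8600 6.0600 7.1800 25.5500 0.2600] k=[0 0 3 2 12 7 7 27 0]
t=14: x=[0.0000 0.0300 2.9600 2.1100 11.8500 7.0500 7.2000 26.5300 0.2700] k=[0 0 6 2 12 4 4 29 0]
t=15: x=[0.0000 0.0600 5.9000 2.1400 11.8200 4.0800 4.2500 28.4600 0.2900] k=[0 1 3 4 13 5 6 30 2]
t=16: x=[0.0100 1.0100 2.9900 4.0800 12.8300 5.0900 6.2300 29.4800 2.2800] k=[0 0 2 2 14 3 9 30 5]
t=17: x=[0.0000 0.0200 1.9800 2.1200 13.7700 3.1700 9.1500 29.5400 5.2500] k=[0 1 5 0 13 3 9 27 3]
t=18: x=[0.0100 1.0300 4.9100 0.1800 12.7700 3.1600 9.1200 26.5800 3.2400] k=[1 0 5 0 15 2 8 28 4]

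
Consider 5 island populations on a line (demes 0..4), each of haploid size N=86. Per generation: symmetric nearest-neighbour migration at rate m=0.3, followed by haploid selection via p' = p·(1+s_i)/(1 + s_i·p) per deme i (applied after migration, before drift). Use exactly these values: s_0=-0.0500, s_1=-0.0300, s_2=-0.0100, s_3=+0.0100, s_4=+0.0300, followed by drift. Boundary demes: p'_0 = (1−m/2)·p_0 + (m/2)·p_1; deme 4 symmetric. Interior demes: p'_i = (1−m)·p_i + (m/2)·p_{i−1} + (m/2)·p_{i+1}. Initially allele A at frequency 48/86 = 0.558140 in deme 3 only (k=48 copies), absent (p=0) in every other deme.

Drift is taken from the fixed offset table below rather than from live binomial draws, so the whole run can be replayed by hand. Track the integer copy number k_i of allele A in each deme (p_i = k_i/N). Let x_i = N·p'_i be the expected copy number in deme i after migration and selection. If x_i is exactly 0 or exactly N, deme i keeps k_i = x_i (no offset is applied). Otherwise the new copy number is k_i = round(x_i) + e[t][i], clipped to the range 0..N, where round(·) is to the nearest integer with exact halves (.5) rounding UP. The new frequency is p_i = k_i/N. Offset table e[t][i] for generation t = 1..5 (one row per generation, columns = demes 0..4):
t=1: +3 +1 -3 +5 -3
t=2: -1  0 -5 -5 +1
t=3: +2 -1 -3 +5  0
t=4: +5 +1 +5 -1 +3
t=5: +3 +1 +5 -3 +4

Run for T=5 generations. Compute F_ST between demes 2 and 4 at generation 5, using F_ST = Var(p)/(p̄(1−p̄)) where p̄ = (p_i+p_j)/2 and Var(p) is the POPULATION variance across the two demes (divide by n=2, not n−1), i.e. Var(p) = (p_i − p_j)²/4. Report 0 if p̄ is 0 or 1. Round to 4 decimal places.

0.0071

t=0: k=[0 0 0 48 0]
t=1: x=[0.0000 0.0000 7.1340 33.8039 7.3974] k=[0 0 4 39 4]
t=2: x=[0.0000 0.5821 8.5721 28.6899 9.4969] k=[0 1 4 24 10]
t=3: x=[0.1425 1.2616 6.4894 19.0471 12.4106] k=[2 0 3 24 12]
t=4: x=[1.6166 0.7277 5.6467 19.1980 14.1459] k=[7 2 11 18 17]
t=5: x=[5.9592 3.9827 10.6062 16.9349 17.5594] k=[9 5 16 14 22]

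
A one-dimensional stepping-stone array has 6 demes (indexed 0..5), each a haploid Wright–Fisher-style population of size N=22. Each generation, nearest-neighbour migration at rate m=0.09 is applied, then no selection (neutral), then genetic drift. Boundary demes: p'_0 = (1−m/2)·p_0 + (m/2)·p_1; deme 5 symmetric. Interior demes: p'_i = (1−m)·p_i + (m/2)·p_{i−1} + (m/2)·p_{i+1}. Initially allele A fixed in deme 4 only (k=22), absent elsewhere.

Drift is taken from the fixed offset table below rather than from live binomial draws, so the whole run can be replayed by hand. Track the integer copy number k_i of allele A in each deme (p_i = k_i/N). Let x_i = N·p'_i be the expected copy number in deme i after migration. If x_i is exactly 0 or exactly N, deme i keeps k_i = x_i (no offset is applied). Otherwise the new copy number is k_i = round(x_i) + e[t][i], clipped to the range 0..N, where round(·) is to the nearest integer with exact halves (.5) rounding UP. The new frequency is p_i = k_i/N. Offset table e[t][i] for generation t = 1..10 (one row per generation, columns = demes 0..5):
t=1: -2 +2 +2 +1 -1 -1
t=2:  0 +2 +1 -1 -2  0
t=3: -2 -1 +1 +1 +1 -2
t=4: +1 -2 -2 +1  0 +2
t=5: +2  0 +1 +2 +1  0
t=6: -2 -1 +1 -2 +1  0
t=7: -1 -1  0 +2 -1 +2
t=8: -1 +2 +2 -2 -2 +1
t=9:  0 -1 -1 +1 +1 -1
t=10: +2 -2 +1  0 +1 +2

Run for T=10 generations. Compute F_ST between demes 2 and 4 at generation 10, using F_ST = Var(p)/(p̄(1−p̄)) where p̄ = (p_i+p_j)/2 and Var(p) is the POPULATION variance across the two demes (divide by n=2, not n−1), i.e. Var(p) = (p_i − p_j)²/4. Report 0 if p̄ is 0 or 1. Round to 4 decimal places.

0.1126

t=0: k=[0 0 0 0 22 0]
t=1: x=[0.0000 0.0000 0.0000 0.9900 20.0200 0.9900] k=[0 0 0 2 19 0]
t=2: x=[0.0000 0.0000 0.0900 2.6750 17.3800 0.8550] k=[0 0 1 2 15 1]
t=3: x=[0.0000 0.0450 1.0000 2.5400 13.7850 1.6300] k=[0 0 2 4 15 0]
t=4: x=[0.0000 0.0900 2.0000 4.4050 13.8300 0.6750] k=[0 0 0 5 14 3]
t=5: x=[0.0000 0.0000 0.2250 5.1800 13.1000 3.4950] k=[0 0 1 7 14 3]
t=6: x=[0.0000 0.0450 1.2250 7.0450 13.1900 3.4950] k=[0 0 2 5 14 3]
t=7: x=[0.0000 0.0900 2.0450 5.2700 13.1000 3.4950] k=[0 0 2 7 12 5]
t=8: x=[0.0000 0.0900 2.1350 7.0000 11.4600 5.3150] k=[0 2 4 5 9 6]
t=9: x=[0.0900 2.0000 3.9550 5.1350 8.6850 6.1350] k=[0 1 3 6 10 5]
t=10: x=[0.0450 1.0450 3.0450 6.0450 9.5950 5.2250] k=[2 0 4 6 11 7]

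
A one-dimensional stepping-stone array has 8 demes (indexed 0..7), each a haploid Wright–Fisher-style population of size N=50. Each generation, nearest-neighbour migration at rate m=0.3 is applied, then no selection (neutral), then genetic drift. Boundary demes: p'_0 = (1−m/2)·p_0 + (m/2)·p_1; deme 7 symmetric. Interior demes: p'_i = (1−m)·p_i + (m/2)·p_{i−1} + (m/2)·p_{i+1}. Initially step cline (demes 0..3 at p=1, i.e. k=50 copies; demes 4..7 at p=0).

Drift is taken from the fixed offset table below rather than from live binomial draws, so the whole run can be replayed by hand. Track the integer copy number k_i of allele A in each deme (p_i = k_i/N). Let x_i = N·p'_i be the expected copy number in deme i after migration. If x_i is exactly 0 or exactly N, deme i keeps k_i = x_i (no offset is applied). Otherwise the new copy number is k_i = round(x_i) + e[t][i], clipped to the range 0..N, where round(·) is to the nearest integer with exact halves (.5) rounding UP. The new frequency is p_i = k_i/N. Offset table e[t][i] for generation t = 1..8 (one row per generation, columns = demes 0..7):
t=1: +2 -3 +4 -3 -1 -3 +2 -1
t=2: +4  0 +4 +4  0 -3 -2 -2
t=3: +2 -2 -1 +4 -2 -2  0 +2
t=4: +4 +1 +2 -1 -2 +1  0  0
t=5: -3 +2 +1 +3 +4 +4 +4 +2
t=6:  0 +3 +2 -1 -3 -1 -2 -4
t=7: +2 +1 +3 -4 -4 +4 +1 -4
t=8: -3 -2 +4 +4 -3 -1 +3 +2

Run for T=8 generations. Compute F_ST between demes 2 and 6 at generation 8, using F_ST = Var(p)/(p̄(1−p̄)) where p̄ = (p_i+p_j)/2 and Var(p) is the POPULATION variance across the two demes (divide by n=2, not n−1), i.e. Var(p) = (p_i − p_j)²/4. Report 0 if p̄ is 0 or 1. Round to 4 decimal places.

0.7241

t=0: k=[50 50 50 50 0 0 0 0]
t=1: x=[50.0000 50.0000 50.0000 42.5000 7.5000 0.0000 0.0000 0.0000] k=[50 50 50 40 7 0 0 0]
t=2: x=[50.0000 50.0000 48.5000 36.5500 10.9000 1.0500 0.0000 0.0000] k=[50 50 50 41 11 0 0 0]
t=3: x=[50.0000 50.0000 48.6500 37.8500 13.8500 1.6500 0.0000 0.0000] k=[50 50 48 42 12 0 0 0]
t=4: x=[50.0000 49.7000 47.4000 38.4000 14.7000 1.8000 0.0000 0.0000] k=[50 50 49 37 13 3 0 0]
t=5: x=[50.0000 49.8500 47.3500 35.2000 15.1000 4.0500 0.4500 0.0000] k=[50 50 48 38 19 8 4 0]
t=6: x=[50.0000 49.7000 46.8000 36.6500 20.2000 9.0500 4.0000 0.6000] k=[50 50 49 36 17 8 2 0]
t=7: x=[50.0000 49.8500 47.2000 35.1000 18.5000 8.4500 2.6000 0.3000] k=[50 50 50 31 15 12 4 0]
t=8: x=[50.0000 50.0000 47.1500 31.4500 16.9500 11.2500 4.6000 0.6000] k=[50 50 50 35 14 10 8 3]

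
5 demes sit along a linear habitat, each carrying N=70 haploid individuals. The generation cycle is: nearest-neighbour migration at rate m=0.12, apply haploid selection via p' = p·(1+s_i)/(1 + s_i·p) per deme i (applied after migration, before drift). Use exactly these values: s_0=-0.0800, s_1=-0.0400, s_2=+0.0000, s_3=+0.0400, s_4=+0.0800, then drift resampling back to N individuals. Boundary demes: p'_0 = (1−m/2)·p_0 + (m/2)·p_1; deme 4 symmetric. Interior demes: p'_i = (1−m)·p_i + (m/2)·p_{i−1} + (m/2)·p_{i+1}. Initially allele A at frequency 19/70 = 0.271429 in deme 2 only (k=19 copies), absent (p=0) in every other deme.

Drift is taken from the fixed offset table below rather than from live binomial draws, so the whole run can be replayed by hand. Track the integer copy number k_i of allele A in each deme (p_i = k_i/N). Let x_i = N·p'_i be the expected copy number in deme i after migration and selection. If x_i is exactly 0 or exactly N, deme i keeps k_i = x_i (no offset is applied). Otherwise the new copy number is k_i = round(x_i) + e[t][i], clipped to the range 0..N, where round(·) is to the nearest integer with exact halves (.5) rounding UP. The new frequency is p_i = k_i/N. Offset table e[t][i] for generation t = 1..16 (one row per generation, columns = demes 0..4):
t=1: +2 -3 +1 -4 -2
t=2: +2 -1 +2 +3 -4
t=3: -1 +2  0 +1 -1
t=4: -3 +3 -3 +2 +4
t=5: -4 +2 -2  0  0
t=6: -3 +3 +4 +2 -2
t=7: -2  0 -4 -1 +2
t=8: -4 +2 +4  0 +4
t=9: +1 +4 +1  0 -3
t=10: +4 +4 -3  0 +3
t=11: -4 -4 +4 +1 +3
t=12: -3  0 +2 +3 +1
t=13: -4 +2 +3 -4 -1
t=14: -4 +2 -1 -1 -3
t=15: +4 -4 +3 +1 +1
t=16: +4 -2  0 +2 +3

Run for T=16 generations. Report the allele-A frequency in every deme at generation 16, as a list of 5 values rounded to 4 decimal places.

[0.1286, 0.0857, 0.2714, 0.2714, 0.3429]

t=0: k=[0 0 19 0 0]
t=1: x=[0.0000 1.0951 16.7200 1.1848 0.0000] k=[0 0 18 0 0]
t=2: x=[0.0000 1.0374 15.8400 1.1225 0.0000] k=[0 0 18 4 0]
t=3: x=[0.0000 1.0374 16.0800 4.7715 0.2591] k=[0 3 16 6 0]
t=4: x=[0.1656 3.4631 14.6200 6.4665 0.3886] k=[0 6 12 8 4]
t=5: x=[0.3313 5.7798 11.4000 8.2821 4.5571] k=[0 8 9 8 5]
t=6: x=[0.4418 7.3085 8.8800 8.1585 5.5615] k=[0 10 13 10 4]
t=7: x=[0.5524 9.2474 12.6400 10.1558 4.6855] k=[0 9 9 9 7]
t=8: x=[0.4971 8.1611 9.0000 9.1886 7.6275] k=[0 10 13 9 12]
t=9: x=[0.5524 9.2474 12.5800 9.7443 12.5955] k=[2 13 14 10 10]
t=10: x=[2.4547 11.9890 13.7000 10.5876 10.6780] k=[6 16 11 11 14]
t=11: x=[6.1181 14.6222 11.3000 11.5534 14.6935] k=[2 11 15 13 18]
t=12: x=[2.3436 10.3352 14.6400 13.8506 18.7370] k=[0 10 17 17 20]
t=13: x=[0.5524 9.4804 16.5800 17.6935 20.9315] k=[0 11 20 14 20]
t=14: x=[0.6077 10.5101 19.1000 15.1811 20.7456] k=[0 13 18 14 18]
t=15: x=[0.7182 12.1058 17.4600 14.9356 18.7992] k=[5 8 20 16 20]
t=16: x=[4.7940 8.2386 19.0400 16.9793 20.8695] k=[9 6 19 19 24]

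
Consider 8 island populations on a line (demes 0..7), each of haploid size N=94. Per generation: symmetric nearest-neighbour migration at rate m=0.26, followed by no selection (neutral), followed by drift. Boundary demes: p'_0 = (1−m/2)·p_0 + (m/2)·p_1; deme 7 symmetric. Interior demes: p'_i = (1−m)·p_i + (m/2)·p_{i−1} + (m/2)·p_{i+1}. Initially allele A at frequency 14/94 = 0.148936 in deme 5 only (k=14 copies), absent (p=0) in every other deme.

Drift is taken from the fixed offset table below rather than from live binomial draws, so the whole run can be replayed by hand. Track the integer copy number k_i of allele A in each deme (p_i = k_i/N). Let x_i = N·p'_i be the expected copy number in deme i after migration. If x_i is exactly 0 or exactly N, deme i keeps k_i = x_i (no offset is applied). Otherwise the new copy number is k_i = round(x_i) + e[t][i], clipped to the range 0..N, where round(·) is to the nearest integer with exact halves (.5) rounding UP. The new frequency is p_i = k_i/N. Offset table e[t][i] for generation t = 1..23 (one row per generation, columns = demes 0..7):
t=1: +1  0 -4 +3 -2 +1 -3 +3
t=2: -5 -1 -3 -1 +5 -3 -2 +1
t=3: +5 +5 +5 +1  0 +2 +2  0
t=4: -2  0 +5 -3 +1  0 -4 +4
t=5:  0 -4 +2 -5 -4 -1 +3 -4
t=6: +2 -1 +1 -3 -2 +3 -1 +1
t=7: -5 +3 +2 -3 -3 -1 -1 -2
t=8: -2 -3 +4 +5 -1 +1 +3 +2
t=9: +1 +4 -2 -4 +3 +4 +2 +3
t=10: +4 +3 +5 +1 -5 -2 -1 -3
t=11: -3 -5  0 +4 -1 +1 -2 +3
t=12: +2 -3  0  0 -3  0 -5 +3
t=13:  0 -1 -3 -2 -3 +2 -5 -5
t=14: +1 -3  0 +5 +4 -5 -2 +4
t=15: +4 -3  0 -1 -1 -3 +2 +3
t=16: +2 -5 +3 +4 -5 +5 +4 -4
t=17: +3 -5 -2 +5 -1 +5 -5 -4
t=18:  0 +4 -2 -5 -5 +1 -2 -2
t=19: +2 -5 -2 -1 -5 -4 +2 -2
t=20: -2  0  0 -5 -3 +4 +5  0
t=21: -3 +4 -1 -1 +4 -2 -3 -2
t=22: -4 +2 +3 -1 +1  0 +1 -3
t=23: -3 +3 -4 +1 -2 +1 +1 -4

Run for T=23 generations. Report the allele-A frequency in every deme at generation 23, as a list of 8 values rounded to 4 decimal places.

[0.0000, 0.1064, 0.0106, 0.0213, 0.0213, 0.0532, 0.0426, 0.0000]

t=0: k=[0 0 0 0 0 14 0 0]
t=1: x=[0.0000 0.0000 0.0000 0.0000 1.8200 10.3600 1.8200 0.0000] k=[0 0 0 0 0 11 0 0]
t=2: x=[0.0000 0.0000 0.0000 0.0000 1.4300 8.1400 1.4300 0.0000] k=[0 0 0 0 6 5 0 0]
t=3: x=[0.0000 0.0000 0.0000 0.7800 5.0900 4.4800 0.6500 0.0000] k=[0 0 0 2 5 6 3 0]
t=4: x=[0.0000 0.0000 0.2600 2.1300 4.7400 5.4800 3.0000 0.3900] k=[0 0 5 0 6 5 0 4]
t=5: x=[0.0000 0.6500 3.7000 1.4300 5.0900 4.4800 1.1700 3.4800] k=[0 0 6 0 1 3 4 0]
t=6: x=[0.0000 0.7800 4.4400 0.9100 1.1300 2.8700 3.3500 0.5200] k=[0 0 5 0 0 6 2 2]
t=7: x=[0.0000 0.6500 3.7000 0.6500 0.7800 4.7000 2.5200 2.0000] k=[0 4 6 0 0 4 2 0]
t=8: x=[0.5200 3.7400 4.9600 0.7800 0.5200 3.2200 2.0000 0.2600] k=[0 1 9 6 0 4 5 2]
t=9: x=[0.1300 1.9100 7.5700 5.6100 1.3000 3.6100 4.4800 2.3900] k=[1 6 6 2 4 8 6 5]
t=10: x=[1.6500 5.3500 5.4800 2.7800 4.2600 7.2200 6.1300 5.1300] k=[6 8 10 4 0 5 5 2]
t=11: x=[6.2600 8.0000 8.9600 4.2600 1.1700 4.3500 4.6100 2.3900] k=[3 3 9 8 0 5 3 5]
t=12: x=[3.0000 3.7800 8.0900 7.0900 1.6900 4.0900 3.5200 4.7400] k=[5 1 8 7 0 4 0 8]
t=13: x=[4.4800 2.4300 6.9600 6.2200 1.4300 2.9600 1.5600 6.9600] k=[4 1 4 4 0 5 0 2]
t=14: x=[3.6100 1.7800 3.6100 3.4800 1.1700 3.7000 0.9100 1.7400] k=[5 0 4 8 5 0 0 6]
t=15: x=[4.3500 1.1700 4.0000 7.0900 4.7400 0.6500 0.7800 5.2200] k=[8 0 4 6 4 0 3 8]
t=16: x=[6.9600 1.5600 3.7400 5.4800 3.7400 0.9100 3.2600 7.3500] k=[9 0 7 9 0 6 7 3]
t=17: x=[7.8300 2.0800 6.3500 7.5700 1.9500 5.3500 6.3500 3.5200] k=[11 0 4 13 1 10 1 0]
t=18: x=[9.5700 1.9500 4.6500 10.2700 3.7300 7.6600 2.0400 0.1300] k=[10 6 3 5 0 9 0 0]
t=19: x=[9.4800 6.1300 3.6500 4.0900 1.8200 6.6600 1.1700 0.0000] k=[11 1 2 3 0 3 3 0]
t=20: x=[9.7000 2.4300 2.0000 2.4800 0.7800 2.6100 2.6100 0.3900] k=[8 2 2 0 0 7 8 0]
t=21: x=[7.2200 2.7800 1.7400 0.2600 0.9100 6.2200 6.8300 1.0400] k=[4 7 1 0 5 4 4 0]
t=22: x=[4.3900 5.8300 1.6500 0.7800 4.2200 4.1300 3.4800 0.5200] k=[0 8 5 0 5 4 4 0]
t=23: x=[1.0400 6.5700 4.7400 1.3000 4.2200 4.1300 3.4800 0.5200] k=[0 10 1 2 2 5 4 0]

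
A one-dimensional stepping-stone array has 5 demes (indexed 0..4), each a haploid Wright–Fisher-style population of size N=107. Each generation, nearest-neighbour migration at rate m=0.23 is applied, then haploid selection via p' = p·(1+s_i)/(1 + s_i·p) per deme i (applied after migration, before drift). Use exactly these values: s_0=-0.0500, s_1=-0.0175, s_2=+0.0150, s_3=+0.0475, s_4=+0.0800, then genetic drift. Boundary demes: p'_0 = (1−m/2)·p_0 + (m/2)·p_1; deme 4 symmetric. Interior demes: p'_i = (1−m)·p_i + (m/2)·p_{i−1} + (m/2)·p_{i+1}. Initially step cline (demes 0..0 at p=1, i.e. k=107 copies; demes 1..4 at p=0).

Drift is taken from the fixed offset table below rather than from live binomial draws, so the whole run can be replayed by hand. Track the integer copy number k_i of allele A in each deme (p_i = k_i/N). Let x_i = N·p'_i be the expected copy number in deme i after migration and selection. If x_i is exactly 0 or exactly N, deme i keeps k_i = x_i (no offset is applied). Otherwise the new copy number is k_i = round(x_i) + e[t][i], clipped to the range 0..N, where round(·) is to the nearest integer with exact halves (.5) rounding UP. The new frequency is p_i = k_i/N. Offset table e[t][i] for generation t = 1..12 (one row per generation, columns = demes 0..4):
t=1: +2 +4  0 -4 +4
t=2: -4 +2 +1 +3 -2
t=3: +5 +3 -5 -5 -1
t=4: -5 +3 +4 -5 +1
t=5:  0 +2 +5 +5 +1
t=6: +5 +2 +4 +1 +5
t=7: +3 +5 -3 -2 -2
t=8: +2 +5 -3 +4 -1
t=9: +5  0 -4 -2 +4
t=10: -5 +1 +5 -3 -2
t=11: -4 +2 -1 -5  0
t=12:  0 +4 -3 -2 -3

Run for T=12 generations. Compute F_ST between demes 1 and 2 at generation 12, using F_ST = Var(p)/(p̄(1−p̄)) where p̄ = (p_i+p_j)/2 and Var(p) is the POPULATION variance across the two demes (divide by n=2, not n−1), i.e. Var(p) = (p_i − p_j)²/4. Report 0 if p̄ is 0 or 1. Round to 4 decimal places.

0.0625

t=0: k=[107 0 0 0 0]
t=1: x=[94.1253 12.1140 0.0000 0.0000 0.0000] k=[96 16 0 0 0]
t=2: x=[85.9460 23.0392 1.8671 0.0000 0.0000] k=[82 25 3 0 0]
t=3: x=[74.2919 28.6531 5.2590 0.3613 0.0000] k=[79 32 0 0 0]
t=4: x=[72.4053 33.3186 3.7333 0.0000 0.0000] k=[67 36 8 0 0]
t=5: x=[62.1042 35.9225 10.4394 0.9633 0.0000] k=[62 38 15 6 0]
t=6: x=[57.8803 37.6829 16.8200 6.6277 0.7448] k=[63 40 21 8 6]
t=7: x=[59.0013 40.0168 21.9486 9.6653 6.6972] k=[62 45 19 8 5]
t=8: x=[58.6895 43.5085 20.9749 9.3068 5.7496] k=[61 49 18 13 5]
t=9: x=[58.2622 46.3506 21.2423 13.1821 6.3654] k=[63 46 17 11 10]
t=10: x=[59.6956 44.1614 19.8849 12.0628 10.8422] k=[55 45 25 9 9]
t=11: x=[52.4780 43.3938 25.7500 11.3005 9.6550] k=[48 45 25 6 10]
t=12: x=[46.3034 42.5916 25.4023 9.0210 10.2302] k=[46 47 22 7 7]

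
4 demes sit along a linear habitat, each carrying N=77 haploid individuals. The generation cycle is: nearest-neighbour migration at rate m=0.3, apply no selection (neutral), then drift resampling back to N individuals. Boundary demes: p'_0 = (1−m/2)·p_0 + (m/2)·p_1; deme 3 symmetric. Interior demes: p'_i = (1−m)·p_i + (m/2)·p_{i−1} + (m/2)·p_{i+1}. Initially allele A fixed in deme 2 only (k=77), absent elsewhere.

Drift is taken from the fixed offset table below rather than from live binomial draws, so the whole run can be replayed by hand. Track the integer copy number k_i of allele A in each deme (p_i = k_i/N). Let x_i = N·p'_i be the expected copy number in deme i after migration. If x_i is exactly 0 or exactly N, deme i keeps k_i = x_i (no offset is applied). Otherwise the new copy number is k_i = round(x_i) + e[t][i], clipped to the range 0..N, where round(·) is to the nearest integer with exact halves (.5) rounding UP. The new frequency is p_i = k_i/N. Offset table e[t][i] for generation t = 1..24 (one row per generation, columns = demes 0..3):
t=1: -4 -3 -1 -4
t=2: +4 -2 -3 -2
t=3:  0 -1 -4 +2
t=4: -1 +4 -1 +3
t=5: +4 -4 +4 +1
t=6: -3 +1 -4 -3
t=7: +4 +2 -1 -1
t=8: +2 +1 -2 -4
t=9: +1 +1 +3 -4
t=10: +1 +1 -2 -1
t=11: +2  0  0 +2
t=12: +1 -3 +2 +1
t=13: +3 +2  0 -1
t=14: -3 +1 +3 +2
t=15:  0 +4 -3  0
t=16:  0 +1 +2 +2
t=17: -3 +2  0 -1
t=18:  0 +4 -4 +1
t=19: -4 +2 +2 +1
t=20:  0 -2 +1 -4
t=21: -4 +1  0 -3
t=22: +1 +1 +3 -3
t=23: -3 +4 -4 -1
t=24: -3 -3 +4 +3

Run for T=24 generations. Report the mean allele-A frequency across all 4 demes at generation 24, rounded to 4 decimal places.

t=0: k=[0 0 77 0]
t=1: x=[0.0000 11.5500 53.9000 11.5500] k=[0 9 53 8]
t=2: x=[1.3500 14.2500 39.6500 14.7500] k=[5 12 37 13]
t=3: x=[6.0500 14.7000 29.6500 16.6000] k=[6 14 26 19]
t=4: x=[7.2000 14.6000 23.1500 20.0500] k=[6 19 22 23]
t=5: x=[7.9500 17.5000 21.7000 22.8500] k=[12 14 26 24]
t=6: x=[12.3000 15.5000 23.9000 24.3000] k=[9 17 20 21]
t=7: x=[10.2000 16.2500 19.7000 20.8500] k=[14 18 19 20]
t=8: x=[14.6000 17.5500 19.0000 19.8500] k=[17 19 17 16]
t=9: x=[17.3000 18.4000 17.1500 16.1500] k=[18 19 20 12]
t=10: x=[18.1500 19.0000 18.6500 13.2000] k=[19 20 17 12]
t=11: x=[19.1500 19.4000 16.7000 12.7500] k=[21 19 17 15]
t=12: x=[20.7000 19.0000 17.0000 15.3000] k=[22 16 19 16]
t=13: x=[21.1000 17.3500 18.1000 16.4500] k=[24 19 18 15]
t=14: x=[23.2500 19.6000 17.7000 15.4500] k=[20 21 21 17]
t=15: x=[20.1500 20.8500 20.4000 17.6000] k=[20 25 17 18]
t=16: x=[20.7500 23.0500 18.3500 17.8500] k=[21 24 20 20]
t=17: x=[21.4500 22.9500 20.6000 20.0000] k=[18 25 21 19]
t=18: x=[19.0500 23.3500 21.3000 19.3000] k=[19 27 17 20]
t=19: x=[20.2000 24.3000 18.9500 19.5500] k=[16 26 21 21]
t=20: x=[17.5000 23.7500 21.7500 21.0000] k=[18 22 23 17]
t=21: x=[18.6000 21.5500 21.9500 17.9000] k=[15 23 22 15]
t=22: x=[16.2000 21.6500 21.1000 16.0500] k=[17 23 24 13]
t=23: x=[17.9000 22.2500 22.2000 14.6500] k=[15 26 18 14]
t=24: x=[16.6500 23.1500 18.6000 14.6000] k=[14 20 23 18]

0.2435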